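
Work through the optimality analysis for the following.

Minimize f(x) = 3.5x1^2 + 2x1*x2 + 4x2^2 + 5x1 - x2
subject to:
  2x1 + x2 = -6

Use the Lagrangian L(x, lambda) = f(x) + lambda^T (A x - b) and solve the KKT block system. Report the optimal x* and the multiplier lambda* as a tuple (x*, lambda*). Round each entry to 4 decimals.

Form the Lagrangian:
  L(x, lambda) = (1/2) x^T Q x + c^T x + lambda^T (A x - b)
Stationarity (grad_x L = 0): Q x + c + A^T lambda = 0.
Primal feasibility: A x = b.

This gives the KKT block system:
  [ Q   A^T ] [ x     ]   [-c ]
  [ A    0  ] [ lambda ] = [ b ]

Solving the linear system:
  x*      = (-2.9355, -0.129)
  lambda* = (7.9032)
  f(x*)   = 16.4355

x* = (-2.9355, -0.129), lambda* = (7.9032)


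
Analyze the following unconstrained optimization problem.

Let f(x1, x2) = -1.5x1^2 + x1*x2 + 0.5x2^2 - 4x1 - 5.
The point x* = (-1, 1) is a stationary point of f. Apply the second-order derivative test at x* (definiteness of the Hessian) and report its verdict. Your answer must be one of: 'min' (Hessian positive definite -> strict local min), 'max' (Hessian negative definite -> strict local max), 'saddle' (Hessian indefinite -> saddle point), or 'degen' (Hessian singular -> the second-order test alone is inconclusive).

Compute the Hessian H = grad^2 f:
  H = [[-3, 1], [1, 1]]
Verify stationarity: grad f(x*) = H x* + g = (0, 0).
Eigenvalues of H: -3.2361, 1.2361.
Eigenvalues have mixed signs, so H is indefinite -> x* is a saddle point.

saddle


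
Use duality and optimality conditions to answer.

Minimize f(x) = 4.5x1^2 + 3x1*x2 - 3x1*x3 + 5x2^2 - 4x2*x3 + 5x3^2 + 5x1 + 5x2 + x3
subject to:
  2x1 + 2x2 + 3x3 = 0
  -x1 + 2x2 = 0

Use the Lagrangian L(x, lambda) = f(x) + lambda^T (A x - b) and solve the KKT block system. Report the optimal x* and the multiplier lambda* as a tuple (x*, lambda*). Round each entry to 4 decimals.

Form the Lagrangian:
  L(x, lambda) = (1/2) x^T Q x + c^T x + lambda^T (A x - b)
Stationarity (grad_x L = 0): Q x + c + A^T lambda = 0.
Primal feasibility: A x = b.

This gives the KKT block system:
  [ Q   A^T ] [ x     ]   [-c ]
  [ A    0  ] [ lambda ] = [ b ]

Solving the linear system:
  x*      = (-0.1884, -0.0942, 0.1884)
  lambda* = (-1.2754, -0.0942)
  f(x*)   = -0.6123

x* = (-0.1884, -0.0942, 0.1884), lambda* = (-1.2754, -0.0942)


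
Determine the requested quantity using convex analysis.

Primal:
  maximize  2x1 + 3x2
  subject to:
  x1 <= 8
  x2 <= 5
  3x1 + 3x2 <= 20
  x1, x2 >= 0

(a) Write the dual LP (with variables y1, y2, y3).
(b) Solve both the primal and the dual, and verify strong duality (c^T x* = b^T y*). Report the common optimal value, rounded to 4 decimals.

The standard primal-dual pair for 'max c^T x s.t. A x <= b, x >= 0' is:
  Dual:  min b^T y  s.t.  A^T y >= c,  y >= 0.

So the dual LP is:
  minimize  8y1 + 5y2 + 20y3
  subject to:
    y1 + 3y3 >= 2
    y2 + 3y3 >= 3
    y1, y2, y3 >= 0

Solving the primal: x* = (1.6667, 5).
  primal value c^T x* = 18.3333.
Solving the dual: y* = (0, 1, 0.6667).
  dual value b^T y* = 18.3333.
Strong duality: c^T x* = b^T y*. Confirmed.

18.3333


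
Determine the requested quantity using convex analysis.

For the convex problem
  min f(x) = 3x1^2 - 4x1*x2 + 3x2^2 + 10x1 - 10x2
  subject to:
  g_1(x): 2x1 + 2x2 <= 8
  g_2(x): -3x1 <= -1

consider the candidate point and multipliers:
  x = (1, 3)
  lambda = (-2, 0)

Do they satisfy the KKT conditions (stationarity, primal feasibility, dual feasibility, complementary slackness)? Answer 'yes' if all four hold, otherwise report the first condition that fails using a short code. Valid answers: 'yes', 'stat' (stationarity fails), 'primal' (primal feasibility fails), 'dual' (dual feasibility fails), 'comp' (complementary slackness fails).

Gradient of f: grad f(x) = Q x + c = (4, 4)
Constraint values g_i(x) = a_i^T x - b_i:
  g_1((1, 3)) = 0
  g_2((1, 3)) = -2
Stationarity residual: grad f(x) + sum_i lambda_i a_i = (0, 0)
  -> stationarity OK
Primal feasibility (all g_i <= 0): OK
Dual feasibility (all lambda_i >= 0): FAILS
Complementary slackness (lambda_i * g_i(x) = 0 for all i): OK

Verdict: the first failing condition is dual_feasibility -> dual.

dual


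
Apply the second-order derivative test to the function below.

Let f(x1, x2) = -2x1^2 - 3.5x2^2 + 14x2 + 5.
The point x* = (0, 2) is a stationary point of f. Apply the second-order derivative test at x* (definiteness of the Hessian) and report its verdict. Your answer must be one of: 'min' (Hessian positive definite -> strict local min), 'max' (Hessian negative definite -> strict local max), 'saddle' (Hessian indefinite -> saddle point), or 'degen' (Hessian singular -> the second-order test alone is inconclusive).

Compute the Hessian H = grad^2 f:
  H = [[-4, 0], [0, -7]]
Verify stationarity: grad f(x*) = H x* + g = (0, 0).
Eigenvalues of H: -7, -4.
Both eigenvalues < 0, so H is negative definite -> x* is a strict local max.

max


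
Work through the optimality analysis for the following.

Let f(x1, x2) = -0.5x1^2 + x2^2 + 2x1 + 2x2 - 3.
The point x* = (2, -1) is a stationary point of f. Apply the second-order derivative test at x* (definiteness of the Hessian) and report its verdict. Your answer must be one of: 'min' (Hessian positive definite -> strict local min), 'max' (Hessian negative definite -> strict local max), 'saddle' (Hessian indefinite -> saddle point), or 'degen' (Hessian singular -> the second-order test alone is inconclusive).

Compute the Hessian H = grad^2 f:
  H = [[-1, 0], [0, 2]]
Verify stationarity: grad f(x*) = H x* + g = (0, 0).
Eigenvalues of H: -1, 2.
Eigenvalues have mixed signs, so H is indefinite -> x* is a saddle point.

saddle


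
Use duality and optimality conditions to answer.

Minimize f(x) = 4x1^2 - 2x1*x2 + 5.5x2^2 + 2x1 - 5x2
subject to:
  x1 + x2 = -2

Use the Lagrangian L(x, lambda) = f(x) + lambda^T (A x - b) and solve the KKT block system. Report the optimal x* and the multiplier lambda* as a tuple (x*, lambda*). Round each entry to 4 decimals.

Form the Lagrangian:
  L(x, lambda) = (1/2) x^T Q x + c^T x + lambda^T (A x - b)
Stationarity (grad_x L = 0): Q x + c + A^T lambda = 0.
Primal feasibility: A x = b.

This gives the KKT block system:
  [ Q   A^T ] [ x     ]   [-c ]
  [ A    0  ] [ lambda ] = [ b ]

Solving the linear system:
  x*      = (-1.4348, -0.5652)
  lambda* = (8.3478)
  f(x*)   = 8.3261

x* = (-1.4348, -0.5652), lambda* = (8.3478)


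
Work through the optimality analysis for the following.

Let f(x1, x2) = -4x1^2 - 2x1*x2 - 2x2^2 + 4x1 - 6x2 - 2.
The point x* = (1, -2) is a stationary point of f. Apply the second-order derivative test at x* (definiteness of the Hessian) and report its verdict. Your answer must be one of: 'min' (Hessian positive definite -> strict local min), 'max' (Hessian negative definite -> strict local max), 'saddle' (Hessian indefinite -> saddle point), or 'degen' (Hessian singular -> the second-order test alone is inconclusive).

Compute the Hessian H = grad^2 f:
  H = [[-8, -2], [-2, -4]]
Verify stationarity: grad f(x*) = H x* + g = (0, 0).
Eigenvalues of H: -8.8284, -3.1716.
Both eigenvalues < 0, so H is negative definite -> x* is a strict local max.

max


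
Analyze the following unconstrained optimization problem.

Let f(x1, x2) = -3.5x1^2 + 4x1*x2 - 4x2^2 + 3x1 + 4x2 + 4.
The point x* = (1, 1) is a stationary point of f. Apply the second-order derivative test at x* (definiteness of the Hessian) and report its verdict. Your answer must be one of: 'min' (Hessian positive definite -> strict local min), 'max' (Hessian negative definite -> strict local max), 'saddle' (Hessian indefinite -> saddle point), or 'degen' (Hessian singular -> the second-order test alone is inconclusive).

Compute the Hessian H = grad^2 f:
  H = [[-7, 4], [4, -8]]
Verify stationarity: grad f(x*) = H x* + g = (0, 0).
Eigenvalues of H: -11.5311, -3.4689.
Both eigenvalues < 0, so H is negative definite -> x* is a strict local max.

max


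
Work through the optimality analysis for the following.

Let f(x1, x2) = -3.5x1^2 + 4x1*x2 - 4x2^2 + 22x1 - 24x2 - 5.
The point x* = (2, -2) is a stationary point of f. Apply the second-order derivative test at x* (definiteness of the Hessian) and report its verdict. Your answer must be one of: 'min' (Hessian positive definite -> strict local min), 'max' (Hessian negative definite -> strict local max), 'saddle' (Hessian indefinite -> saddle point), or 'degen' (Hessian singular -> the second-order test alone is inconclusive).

Compute the Hessian H = grad^2 f:
  H = [[-7, 4], [4, -8]]
Verify stationarity: grad f(x*) = H x* + g = (0, 0).
Eigenvalues of H: -11.5311, -3.4689.
Both eigenvalues < 0, so H is negative definite -> x* is a strict local max.

max


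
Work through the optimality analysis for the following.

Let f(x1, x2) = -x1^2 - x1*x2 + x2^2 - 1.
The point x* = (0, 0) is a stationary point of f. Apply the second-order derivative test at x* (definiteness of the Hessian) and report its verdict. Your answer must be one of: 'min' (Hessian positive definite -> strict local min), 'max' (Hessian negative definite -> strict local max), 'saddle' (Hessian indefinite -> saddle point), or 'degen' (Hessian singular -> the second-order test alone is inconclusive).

Compute the Hessian H = grad^2 f:
  H = [[-2, -1], [-1, 2]]
Verify stationarity: grad f(x*) = H x* + g = (0, 0).
Eigenvalues of H: -2.2361, 2.2361.
Eigenvalues have mixed signs, so H is indefinite -> x* is a saddle point.

saddle


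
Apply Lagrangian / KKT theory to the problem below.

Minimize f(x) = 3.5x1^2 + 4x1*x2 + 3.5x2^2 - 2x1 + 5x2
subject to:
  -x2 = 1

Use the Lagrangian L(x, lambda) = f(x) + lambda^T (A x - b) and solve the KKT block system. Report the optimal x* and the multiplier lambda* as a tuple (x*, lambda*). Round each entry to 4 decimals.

Form the Lagrangian:
  L(x, lambda) = (1/2) x^T Q x + c^T x + lambda^T (A x - b)
Stationarity (grad_x L = 0): Q x + c + A^T lambda = 0.
Primal feasibility: A x = b.

This gives the KKT block system:
  [ Q   A^T ] [ x     ]   [-c ]
  [ A    0  ] [ lambda ] = [ b ]

Solving the linear system:
  x*      = (0.8571, -1)
  lambda* = (1.4286)
  f(x*)   = -4.0714

x* = (0.8571, -1), lambda* = (1.4286)


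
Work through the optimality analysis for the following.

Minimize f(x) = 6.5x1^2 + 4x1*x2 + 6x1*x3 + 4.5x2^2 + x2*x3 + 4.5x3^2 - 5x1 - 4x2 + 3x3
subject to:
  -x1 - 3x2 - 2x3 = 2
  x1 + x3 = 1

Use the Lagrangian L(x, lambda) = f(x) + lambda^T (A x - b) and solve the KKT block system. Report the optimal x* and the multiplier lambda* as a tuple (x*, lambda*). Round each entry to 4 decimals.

Form the Lagrangian:
  L(x, lambda) = (1/2) x^T Q x + c^T x + lambda^T (A x - b)
Stationarity (grad_x L = 0): Q x + c + A^T lambda = 0.
Primal feasibility: A x = b.

This gives the KKT block system:
  [ Q   A^T ] [ x     ]   [-c ]
  [ A    0  ] [ lambda ] = [ b ]

Solving the linear system:
  x*      = (1.5385, -0.8205, -0.5385)
  lambda* = (-1.9231, -10.4103)
  f(x*)   = 4.1154

x* = (1.5385, -0.8205, -0.5385), lambda* = (-1.9231, -10.4103)


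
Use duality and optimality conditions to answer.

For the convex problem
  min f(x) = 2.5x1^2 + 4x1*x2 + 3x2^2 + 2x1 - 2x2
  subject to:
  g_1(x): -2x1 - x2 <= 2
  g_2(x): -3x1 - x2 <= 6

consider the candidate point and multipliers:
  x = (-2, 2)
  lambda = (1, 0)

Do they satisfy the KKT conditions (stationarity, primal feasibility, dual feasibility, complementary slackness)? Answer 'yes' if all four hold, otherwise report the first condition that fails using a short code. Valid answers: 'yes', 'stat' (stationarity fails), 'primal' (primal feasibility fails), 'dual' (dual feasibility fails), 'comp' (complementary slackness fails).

Gradient of f: grad f(x) = Q x + c = (0, 2)
Constraint values g_i(x) = a_i^T x - b_i:
  g_1((-2, 2)) = 0
  g_2((-2, 2)) = -2
Stationarity residual: grad f(x) + sum_i lambda_i a_i = (-2, 1)
  -> stationarity FAILS
Primal feasibility (all g_i <= 0): OK
Dual feasibility (all lambda_i >= 0): OK
Complementary slackness (lambda_i * g_i(x) = 0 for all i): OK

Verdict: the first failing condition is stationarity -> stat.

stat


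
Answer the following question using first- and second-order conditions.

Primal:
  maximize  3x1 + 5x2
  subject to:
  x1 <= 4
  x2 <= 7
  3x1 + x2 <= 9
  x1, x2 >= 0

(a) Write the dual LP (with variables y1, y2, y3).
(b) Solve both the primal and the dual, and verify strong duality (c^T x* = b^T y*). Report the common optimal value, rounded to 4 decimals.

The standard primal-dual pair for 'max c^T x s.t. A x <= b, x >= 0' is:
  Dual:  min b^T y  s.t.  A^T y >= c,  y >= 0.

So the dual LP is:
  minimize  4y1 + 7y2 + 9y3
  subject to:
    y1 + 3y3 >= 3
    y2 + y3 >= 5
    y1, y2, y3 >= 0

Solving the primal: x* = (0.6667, 7).
  primal value c^T x* = 37.
Solving the dual: y* = (0, 4, 1).
  dual value b^T y* = 37.
Strong duality: c^T x* = b^T y*. Confirmed.

37


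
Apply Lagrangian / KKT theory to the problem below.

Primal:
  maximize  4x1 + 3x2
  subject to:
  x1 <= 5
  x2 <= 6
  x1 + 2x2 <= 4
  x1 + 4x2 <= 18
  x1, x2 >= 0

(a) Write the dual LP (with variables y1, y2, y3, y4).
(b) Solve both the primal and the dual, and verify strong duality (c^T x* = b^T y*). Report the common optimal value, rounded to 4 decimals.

The standard primal-dual pair for 'max c^T x s.t. A x <= b, x >= 0' is:
  Dual:  min b^T y  s.t.  A^T y >= c,  y >= 0.

So the dual LP is:
  minimize  5y1 + 6y2 + 4y3 + 18y4
  subject to:
    y1 + y3 + y4 >= 4
    y2 + 2y3 + 4y4 >= 3
    y1, y2, y3, y4 >= 0

Solving the primal: x* = (4, 0).
  primal value c^T x* = 16.
Solving the dual: y* = (0, 0, 4, 0).
  dual value b^T y* = 16.
Strong duality: c^T x* = b^T y*. Confirmed.

16


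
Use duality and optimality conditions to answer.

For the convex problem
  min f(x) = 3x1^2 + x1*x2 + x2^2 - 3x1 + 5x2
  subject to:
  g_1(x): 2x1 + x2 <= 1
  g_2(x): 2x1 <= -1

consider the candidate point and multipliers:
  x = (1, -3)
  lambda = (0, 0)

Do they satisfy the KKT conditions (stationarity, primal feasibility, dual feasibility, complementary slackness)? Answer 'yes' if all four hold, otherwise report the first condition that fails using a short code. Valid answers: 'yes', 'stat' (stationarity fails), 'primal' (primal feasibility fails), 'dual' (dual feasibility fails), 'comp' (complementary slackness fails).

Gradient of f: grad f(x) = Q x + c = (0, 0)
Constraint values g_i(x) = a_i^T x - b_i:
  g_1((1, -3)) = -2
  g_2((1, -3)) = 3
Stationarity residual: grad f(x) + sum_i lambda_i a_i = (0, 0)
  -> stationarity OK
Primal feasibility (all g_i <= 0): FAILS
Dual feasibility (all lambda_i >= 0): OK
Complementary slackness (lambda_i * g_i(x) = 0 for all i): OK

Verdict: the first failing condition is primal_feasibility -> primal.

primal


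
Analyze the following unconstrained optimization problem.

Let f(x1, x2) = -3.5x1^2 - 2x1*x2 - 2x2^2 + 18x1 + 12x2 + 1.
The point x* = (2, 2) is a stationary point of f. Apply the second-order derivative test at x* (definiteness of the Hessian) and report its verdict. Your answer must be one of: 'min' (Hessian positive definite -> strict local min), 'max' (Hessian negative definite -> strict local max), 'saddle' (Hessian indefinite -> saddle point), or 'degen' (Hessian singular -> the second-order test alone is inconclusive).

Compute the Hessian H = grad^2 f:
  H = [[-7, -2], [-2, -4]]
Verify stationarity: grad f(x*) = H x* + g = (0, 0).
Eigenvalues of H: -8, -3.
Both eigenvalues < 0, so H is negative definite -> x* is a strict local max.

max


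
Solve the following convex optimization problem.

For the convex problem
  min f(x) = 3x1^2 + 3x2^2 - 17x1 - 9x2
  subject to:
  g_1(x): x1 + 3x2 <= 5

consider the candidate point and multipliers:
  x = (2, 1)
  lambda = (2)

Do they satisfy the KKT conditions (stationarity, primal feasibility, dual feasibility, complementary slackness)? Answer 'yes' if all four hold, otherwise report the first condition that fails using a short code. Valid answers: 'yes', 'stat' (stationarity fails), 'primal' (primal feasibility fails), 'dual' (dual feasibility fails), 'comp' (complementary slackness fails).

Gradient of f: grad f(x) = Q x + c = (-5, -3)
Constraint values g_i(x) = a_i^T x - b_i:
  g_1((2, 1)) = 0
Stationarity residual: grad f(x) + sum_i lambda_i a_i = (-3, 3)
  -> stationarity FAILS
Primal feasibility (all g_i <= 0): OK
Dual feasibility (all lambda_i >= 0): OK
Complementary slackness (lambda_i * g_i(x) = 0 for all i): OK

Verdict: the first failing condition is stationarity -> stat.

stat


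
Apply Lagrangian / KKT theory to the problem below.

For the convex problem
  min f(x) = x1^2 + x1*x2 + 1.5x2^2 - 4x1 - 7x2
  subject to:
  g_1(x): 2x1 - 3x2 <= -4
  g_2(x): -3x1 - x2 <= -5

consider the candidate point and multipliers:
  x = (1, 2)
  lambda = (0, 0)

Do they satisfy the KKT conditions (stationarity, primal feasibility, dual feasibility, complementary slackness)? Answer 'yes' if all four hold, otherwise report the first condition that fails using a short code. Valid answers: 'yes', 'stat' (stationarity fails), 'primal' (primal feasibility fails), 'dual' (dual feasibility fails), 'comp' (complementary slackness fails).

Gradient of f: grad f(x) = Q x + c = (0, 0)
Constraint values g_i(x) = a_i^T x - b_i:
  g_1((1, 2)) = 0
  g_2((1, 2)) = 0
Stationarity residual: grad f(x) + sum_i lambda_i a_i = (0, 0)
  -> stationarity OK
Primal feasibility (all g_i <= 0): OK
Dual feasibility (all lambda_i >= 0): OK
Complementary slackness (lambda_i * g_i(x) = 0 for all i): OK

Verdict: yes, KKT holds.

yes


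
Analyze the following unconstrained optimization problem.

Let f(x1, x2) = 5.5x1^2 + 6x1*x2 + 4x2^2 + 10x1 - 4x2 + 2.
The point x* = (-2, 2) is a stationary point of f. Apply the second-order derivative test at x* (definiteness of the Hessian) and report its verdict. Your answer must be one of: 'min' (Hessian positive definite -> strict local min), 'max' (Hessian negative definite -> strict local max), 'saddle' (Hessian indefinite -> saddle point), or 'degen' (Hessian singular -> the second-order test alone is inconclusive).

Compute the Hessian H = grad^2 f:
  H = [[11, 6], [6, 8]]
Verify stationarity: grad f(x*) = H x* + g = (0, 0).
Eigenvalues of H: 3.3153, 15.6847.
Both eigenvalues > 0, so H is positive definite -> x* is a strict local min.

min


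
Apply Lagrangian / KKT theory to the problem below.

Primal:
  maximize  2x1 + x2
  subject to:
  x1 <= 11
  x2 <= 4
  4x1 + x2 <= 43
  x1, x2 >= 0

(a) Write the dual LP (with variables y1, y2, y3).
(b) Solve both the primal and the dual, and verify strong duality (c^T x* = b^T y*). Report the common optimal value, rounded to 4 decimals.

The standard primal-dual pair for 'max c^T x s.t. A x <= b, x >= 0' is:
  Dual:  min b^T y  s.t.  A^T y >= c,  y >= 0.

So the dual LP is:
  minimize  11y1 + 4y2 + 43y3
  subject to:
    y1 + 4y3 >= 2
    y2 + y3 >= 1
    y1, y2, y3 >= 0

Solving the primal: x* = (9.75, 4).
  primal value c^T x* = 23.5.
Solving the dual: y* = (0, 0.5, 0.5).
  dual value b^T y* = 23.5.
Strong duality: c^T x* = b^T y*. Confirmed.

23.5


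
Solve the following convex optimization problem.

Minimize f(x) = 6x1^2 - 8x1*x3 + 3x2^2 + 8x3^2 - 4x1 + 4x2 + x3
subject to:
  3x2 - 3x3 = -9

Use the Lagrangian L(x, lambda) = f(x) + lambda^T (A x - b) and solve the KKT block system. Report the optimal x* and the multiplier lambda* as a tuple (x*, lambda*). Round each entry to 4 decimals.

Form the Lagrangian:
  L(x, lambda) = (1/2) x^T Q x + c^T x + lambda^T (A x - b)
Stationarity (grad_x L = 0): Q x + c + A^T lambda = 0.
Primal feasibility: A x = b.

This gives the KKT block system:
  [ Q   A^T ] [ x     ]   [-c ]
  [ A    0  ] [ lambda ] = [ b ]

Solving the linear system:
  x*      = (0.96, -2.06, 0.94)
  lambda* = (2.7867)
  f(x*)   = 6.97

x* = (0.96, -2.06, 0.94), lambda* = (2.7867)


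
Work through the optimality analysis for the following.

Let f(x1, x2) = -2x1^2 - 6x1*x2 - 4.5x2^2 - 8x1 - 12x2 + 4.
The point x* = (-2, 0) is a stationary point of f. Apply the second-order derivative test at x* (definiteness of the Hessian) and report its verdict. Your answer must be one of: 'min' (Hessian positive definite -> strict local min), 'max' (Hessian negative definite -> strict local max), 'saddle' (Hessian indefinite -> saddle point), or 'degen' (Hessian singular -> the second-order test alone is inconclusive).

Compute the Hessian H = grad^2 f:
  H = [[-4, -6], [-6, -9]]
Verify stationarity: grad f(x*) = H x* + g = (0, 0).
Eigenvalues of H: -13, 0.
H has a zero eigenvalue (singular; negative semidefinite but not definite), so H is neither positive definite, negative definite, nor indefinite. The second-order test alone is inconclusive -> degen.
(Indeed, f is constant along the null direction of H through x*, so x* is not a strict local extremum.)

degen


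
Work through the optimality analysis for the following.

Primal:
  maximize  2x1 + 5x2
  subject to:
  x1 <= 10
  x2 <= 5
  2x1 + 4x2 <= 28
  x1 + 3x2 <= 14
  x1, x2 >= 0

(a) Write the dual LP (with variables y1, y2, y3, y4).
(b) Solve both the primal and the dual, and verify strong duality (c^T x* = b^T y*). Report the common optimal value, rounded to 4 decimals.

The standard primal-dual pair for 'max c^T x s.t. A x <= b, x >= 0' is:
  Dual:  min b^T y  s.t.  A^T y >= c,  y >= 0.

So the dual LP is:
  minimize  10y1 + 5y2 + 28y3 + 14y4
  subject to:
    y1 + 2y3 + y4 >= 2
    y2 + 4y3 + 3y4 >= 5
    y1, y2, y3, y4 >= 0

Solving the primal: x* = (10, 1.3333).
  primal value c^T x* = 26.6667.
Solving the dual: y* = (0.3333, 0, 0, 1.6667).
  dual value b^T y* = 26.6667.
Strong duality: c^T x* = b^T y*. Confirmed.

26.6667


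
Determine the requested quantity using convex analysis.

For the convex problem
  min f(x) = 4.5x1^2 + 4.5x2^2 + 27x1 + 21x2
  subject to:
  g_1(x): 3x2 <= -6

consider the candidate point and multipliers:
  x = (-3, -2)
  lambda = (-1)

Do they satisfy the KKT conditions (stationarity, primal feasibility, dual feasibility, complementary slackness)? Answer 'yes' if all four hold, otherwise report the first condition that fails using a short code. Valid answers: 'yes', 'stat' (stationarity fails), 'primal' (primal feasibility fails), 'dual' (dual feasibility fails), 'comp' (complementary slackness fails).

Gradient of f: grad f(x) = Q x + c = (0, 3)
Constraint values g_i(x) = a_i^T x - b_i:
  g_1((-3, -2)) = 0
Stationarity residual: grad f(x) + sum_i lambda_i a_i = (0, 0)
  -> stationarity OK
Primal feasibility (all g_i <= 0): OK
Dual feasibility (all lambda_i >= 0): FAILS
Complementary slackness (lambda_i * g_i(x) = 0 for all i): OK

Verdict: the first failing condition is dual_feasibility -> dual.

dual


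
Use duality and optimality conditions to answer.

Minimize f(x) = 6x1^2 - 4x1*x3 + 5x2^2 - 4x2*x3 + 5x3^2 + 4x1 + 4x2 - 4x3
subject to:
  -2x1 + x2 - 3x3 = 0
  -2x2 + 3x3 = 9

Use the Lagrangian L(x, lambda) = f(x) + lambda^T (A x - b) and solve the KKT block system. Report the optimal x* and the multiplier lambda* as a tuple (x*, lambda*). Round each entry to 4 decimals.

Form the Lagrangian:
  L(x, lambda) = (1/2) x^T Q x + c^T x + lambda^T (A x - b)
Stationarity (grad_x L = 0): Q x + c + A^T lambda = 0.
Primal feasibility: A x = b.

This gives the KKT block system:
  [ Q   A^T ] [ x     ]   [-c ]
  [ A    0  ] [ lambda ] = [ b ]

Solving the linear system:
  x*      = (-2.7293, -3.5414, 0.6391)
  lambda* = (-15.6541, -24.812)
  f(x*)   = 97.8346

x* = (-2.7293, -3.5414, 0.6391), lambda* = (-15.6541, -24.812)


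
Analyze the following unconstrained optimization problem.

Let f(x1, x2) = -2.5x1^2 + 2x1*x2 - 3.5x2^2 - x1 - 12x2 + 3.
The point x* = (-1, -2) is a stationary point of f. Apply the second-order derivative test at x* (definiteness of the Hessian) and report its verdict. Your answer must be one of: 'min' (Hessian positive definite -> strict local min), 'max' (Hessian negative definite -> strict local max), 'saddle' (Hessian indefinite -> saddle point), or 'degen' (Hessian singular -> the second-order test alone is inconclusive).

Compute the Hessian H = grad^2 f:
  H = [[-5, 2], [2, -7]]
Verify stationarity: grad f(x*) = H x* + g = (0, 0).
Eigenvalues of H: -8.2361, -3.7639.
Both eigenvalues < 0, so H is negative definite -> x* is a strict local max.

max


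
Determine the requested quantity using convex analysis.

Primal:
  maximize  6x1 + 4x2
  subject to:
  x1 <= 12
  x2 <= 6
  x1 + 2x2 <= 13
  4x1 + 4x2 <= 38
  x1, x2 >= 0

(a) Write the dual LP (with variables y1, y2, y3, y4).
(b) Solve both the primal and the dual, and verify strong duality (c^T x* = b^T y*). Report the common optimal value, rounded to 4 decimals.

The standard primal-dual pair for 'max c^T x s.t. A x <= b, x >= 0' is:
  Dual:  min b^T y  s.t.  A^T y >= c,  y >= 0.

So the dual LP is:
  minimize  12y1 + 6y2 + 13y3 + 38y4
  subject to:
    y1 + y3 + 4y4 >= 6
    y2 + 2y3 + 4y4 >= 4
    y1, y2, y3, y4 >= 0

Solving the primal: x* = (9.5, 0).
  primal value c^T x* = 57.
Solving the dual: y* = (0, 0, 0, 1.5).
  dual value b^T y* = 57.
Strong duality: c^T x* = b^T y*. Confirmed.

57


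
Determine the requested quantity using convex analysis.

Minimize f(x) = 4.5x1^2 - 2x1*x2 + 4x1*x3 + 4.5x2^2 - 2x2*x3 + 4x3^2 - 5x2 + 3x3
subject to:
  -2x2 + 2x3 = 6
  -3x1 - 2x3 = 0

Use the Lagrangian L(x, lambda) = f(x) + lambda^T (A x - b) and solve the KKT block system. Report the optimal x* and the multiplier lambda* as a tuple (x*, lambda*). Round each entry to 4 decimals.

Form the Lagrangian:
  L(x, lambda) = (1/2) x^T Q x + c^T x + lambda^T (A x - b)
Stationarity (grad_x L = 0): Q x + c + A^T lambda = 0.
Primal feasibility: A x = b.

This gives the KKT block system:
  [ Q   A^T ] [ x     ]   [-c ]
  [ A    0  ] [ lambda ] = [ b ]

Solving the linear system:
  x*      = (-1.2558, -1.1163, 1.8837)
  lambda* = (-8.1512, -0.5116)
  f(x*)   = 30.0698

x* = (-1.2558, -1.1163, 1.8837), lambda* = (-8.1512, -0.5116)


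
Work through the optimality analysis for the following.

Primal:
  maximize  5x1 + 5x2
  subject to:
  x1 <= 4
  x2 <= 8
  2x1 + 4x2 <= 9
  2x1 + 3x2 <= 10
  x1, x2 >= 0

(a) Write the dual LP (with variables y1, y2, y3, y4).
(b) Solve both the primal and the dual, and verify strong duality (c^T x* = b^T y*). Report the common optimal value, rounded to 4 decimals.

The standard primal-dual pair for 'max c^T x s.t. A x <= b, x >= 0' is:
  Dual:  min b^T y  s.t.  A^T y >= c,  y >= 0.

So the dual LP is:
  minimize  4y1 + 8y2 + 9y3 + 10y4
  subject to:
    y1 + 2y3 + 2y4 >= 5
    y2 + 4y3 + 3y4 >= 5
    y1, y2, y3, y4 >= 0

Solving the primal: x* = (4, 0.25).
  primal value c^T x* = 21.25.
Solving the dual: y* = (2.5, 0, 1.25, 0).
  dual value b^T y* = 21.25.
Strong duality: c^T x* = b^T y*. Confirmed.

21.25


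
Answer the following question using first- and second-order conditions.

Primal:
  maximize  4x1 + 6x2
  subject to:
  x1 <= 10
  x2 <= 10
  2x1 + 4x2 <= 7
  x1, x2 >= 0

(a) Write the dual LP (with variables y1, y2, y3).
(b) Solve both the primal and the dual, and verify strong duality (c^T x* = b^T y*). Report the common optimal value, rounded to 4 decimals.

The standard primal-dual pair for 'max c^T x s.t. A x <= b, x >= 0' is:
  Dual:  min b^T y  s.t.  A^T y >= c,  y >= 0.

So the dual LP is:
  minimize  10y1 + 10y2 + 7y3
  subject to:
    y1 + 2y3 >= 4
    y2 + 4y3 >= 6
    y1, y2, y3 >= 0

Solving the primal: x* = (3.5, 0).
  primal value c^T x* = 14.
Solving the dual: y* = (0, 0, 2).
  dual value b^T y* = 14.
Strong duality: c^T x* = b^T y*. Confirmed.

14


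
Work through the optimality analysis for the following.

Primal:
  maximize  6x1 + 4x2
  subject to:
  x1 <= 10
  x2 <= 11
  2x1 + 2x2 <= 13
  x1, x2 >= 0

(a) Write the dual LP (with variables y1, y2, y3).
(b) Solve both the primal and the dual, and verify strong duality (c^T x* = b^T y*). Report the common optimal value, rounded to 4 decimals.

The standard primal-dual pair for 'max c^T x s.t. A x <= b, x >= 0' is:
  Dual:  min b^T y  s.t.  A^T y >= c,  y >= 0.

So the dual LP is:
  minimize  10y1 + 11y2 + 13y3
  subject to:
    y1 + 2y3 >= 6
    y2 + 2y3 >= 4
    y1, y2, y3 >= 0

Solving the primal: x* = (6.5, 0).
  primal value c^T x* = 39.
Solving the dual: y* = (0, 0, 3).
  dual value b^T y* = 39.
Strong duality: c^T x* = b^T y*. Confirmed.

39


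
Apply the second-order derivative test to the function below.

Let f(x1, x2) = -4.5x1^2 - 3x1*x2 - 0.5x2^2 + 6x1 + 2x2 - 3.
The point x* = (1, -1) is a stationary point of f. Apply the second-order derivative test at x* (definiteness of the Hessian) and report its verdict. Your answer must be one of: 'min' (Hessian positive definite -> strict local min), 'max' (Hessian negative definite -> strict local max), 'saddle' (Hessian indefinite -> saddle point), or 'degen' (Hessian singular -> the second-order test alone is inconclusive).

Compute the Hessian H = grad^2 f:
  H = [[-9, -3], [-3, -1]]
Verify stationarity: grad f(x*) = H x* + g = (0, 0).
Eigenvalues of H: -10, 0.
H has a zero eigenvalue (singular; negative semidefinite but not definite), so H is neither positive definite, negative definite, nor indefinite. The second-order test alone is inconclusive -> degen.
(Indeed, f is constant along the null direction of H through x*, so x* is not a strict local extremum.)

degen


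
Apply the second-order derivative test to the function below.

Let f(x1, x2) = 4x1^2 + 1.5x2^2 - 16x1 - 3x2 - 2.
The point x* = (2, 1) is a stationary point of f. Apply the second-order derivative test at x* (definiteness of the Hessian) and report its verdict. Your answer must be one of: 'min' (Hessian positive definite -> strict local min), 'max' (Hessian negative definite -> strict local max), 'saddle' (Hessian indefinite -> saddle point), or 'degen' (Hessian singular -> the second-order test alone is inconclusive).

Compute the Hessian H = grad^2 f:
  H = [[8, 0], [0, 3]]
Verify stationarity: grad f(x*) = H x* + g = (0, 0).
Eigenvalues of H: 3, 8.
Both eigenvalues > 0, so H is positive definite -> x* is a strict local min.

min


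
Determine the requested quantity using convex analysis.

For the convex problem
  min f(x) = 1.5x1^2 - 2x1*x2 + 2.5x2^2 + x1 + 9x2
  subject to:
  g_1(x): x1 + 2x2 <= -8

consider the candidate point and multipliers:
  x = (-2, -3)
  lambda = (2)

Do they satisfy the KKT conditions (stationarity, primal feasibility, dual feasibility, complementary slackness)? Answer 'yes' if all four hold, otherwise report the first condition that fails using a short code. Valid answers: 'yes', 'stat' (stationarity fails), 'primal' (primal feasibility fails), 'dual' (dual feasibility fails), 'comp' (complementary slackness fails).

Gradient of f: grad f(x) = Q x + c = (1, -2)
Constraint values g_i(x) = a_i^T x - b_i:
  g_1((-2, -3)) = 0
Stationarity residual: grad f(x) + sum_i lambda_i a_i = (3, 2)
  -> stationarity FAILS
Primal feasibility (all g_i <= 0): OK
Dual feasibility (all lambda_i >= 0): OK
Complementary slackness (lambda_i * g_i(x) = 0 for all i): OK

Verdict: the first failing condition is stationarity -> stat.

stat


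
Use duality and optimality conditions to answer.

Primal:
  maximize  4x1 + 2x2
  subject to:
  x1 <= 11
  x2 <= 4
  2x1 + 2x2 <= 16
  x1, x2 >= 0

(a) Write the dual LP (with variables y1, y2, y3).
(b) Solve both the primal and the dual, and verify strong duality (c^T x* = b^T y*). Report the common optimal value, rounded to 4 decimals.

The standard primal-dual pair for 'max c^T x s.t. A x <= b, x >= 0' is:
  Dual:  min b^T y  s.t.  A^T y >= c,  y >= 0.

So the dual LP is:
  minimize  11y1 + 4y2 + 16y3
  subject to:
    y1 + 2y3 >= 4
    y2 + 2y3 >= 2
    y1, y2, y3 >= 0

Solving the primal: x* = (8, 0).
  primal value c^T x* = 32.
Solving the dual: y* = (0, 0, 2).
  dual value b^T y* = 32.
Strong duality: c^T x* = b^T y*. Confirmed.

32


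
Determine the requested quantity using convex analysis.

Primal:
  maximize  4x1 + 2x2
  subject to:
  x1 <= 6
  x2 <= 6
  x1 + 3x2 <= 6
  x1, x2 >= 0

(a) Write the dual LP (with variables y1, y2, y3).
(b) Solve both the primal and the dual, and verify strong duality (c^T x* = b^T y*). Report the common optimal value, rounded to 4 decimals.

The standard primal-dual pair for 'max c^T x s.t. A x <= b, x >= 0' is:
  Dual:  min b^T y  s.t.  A^T y >= c,  y >= 0.

So the dual LP is:
  minimize  6y1 + 6y2 + 6y3
  subject to:
    y1 + y3 >= 4
    y2 + 3y3 >= 2
    y1, y2, y3 >= 0

Solving the primal: x* = (6, 0).
  primal value c^T x* = 24.
Solving the dual: y* = (3.3333, 0, 0.6667).
  dual value b^T y* = 24.
Strong duality: c^T x* = b^T y*. Confirmed.

24


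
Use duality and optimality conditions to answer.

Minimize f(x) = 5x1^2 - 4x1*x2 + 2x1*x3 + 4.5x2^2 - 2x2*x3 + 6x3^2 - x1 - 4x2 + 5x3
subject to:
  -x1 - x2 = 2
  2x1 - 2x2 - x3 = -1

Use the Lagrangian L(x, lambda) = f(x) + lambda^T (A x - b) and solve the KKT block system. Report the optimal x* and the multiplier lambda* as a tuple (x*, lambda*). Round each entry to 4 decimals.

Form the Lagrangian:
  L(x, lambda) = (1/2) x^T Q x + c^T x + lambda^T (A x - b)
Stationarity (grad_x L = 0): Q x + c + A^T lambda = 0.
Primal feasibility: A x = b.

This gives the KKT block system:
  [ Q   A^T ] [ x     ]   [-c ]
  [ A    0  ] [ lambda ] = [ b ]

Solving the linear system:
  x*      = (-1.2948, -0.7052, -0.1793)
  lambda* = (-8.1474, 1.6693)
  f(x*)   = 10.5916

x* = (-1.2948, -0.7052, -0.1793), lambda* = (-8.1474, 1.6693)


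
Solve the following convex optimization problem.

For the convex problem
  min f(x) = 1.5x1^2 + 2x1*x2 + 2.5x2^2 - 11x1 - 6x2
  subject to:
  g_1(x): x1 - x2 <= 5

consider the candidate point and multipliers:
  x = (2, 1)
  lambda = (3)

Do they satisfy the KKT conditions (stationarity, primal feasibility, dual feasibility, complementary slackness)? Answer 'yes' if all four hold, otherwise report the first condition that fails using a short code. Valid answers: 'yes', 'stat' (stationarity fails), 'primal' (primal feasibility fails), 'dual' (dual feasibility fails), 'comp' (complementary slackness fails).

Gradient of f: grad f(x) = Q x + c = (-3, 3)
Constraint values g_i(x) = a_i^T x - b_i:
  g_1((2, 1)) = -4
Stationarity residual: grad f(x) + sum_i lambda_i a_i = (0, 0)
  -> stationarity OK
Primal feasibility (all g_i <= 0): OK
Dual feasibility (all lambda_i >= 0): OK
Complementary slackness (lambda_i * g_i(x) = 0 for all i): FAILS

Verdict: the first failing condition is complementary_slackness -> comp.

comp


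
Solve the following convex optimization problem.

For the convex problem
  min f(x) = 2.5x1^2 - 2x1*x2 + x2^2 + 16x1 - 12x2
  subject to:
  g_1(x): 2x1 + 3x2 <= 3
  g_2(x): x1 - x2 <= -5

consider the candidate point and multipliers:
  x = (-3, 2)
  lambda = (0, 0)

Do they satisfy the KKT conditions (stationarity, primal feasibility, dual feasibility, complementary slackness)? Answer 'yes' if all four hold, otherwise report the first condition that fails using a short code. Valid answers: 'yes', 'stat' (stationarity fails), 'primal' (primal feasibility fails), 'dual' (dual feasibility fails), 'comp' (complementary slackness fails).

Gradient of f: grad f(x) = Q x + c = (-3, -2)
Constraint values g_i(x) = a_i^T x - b_i:
  g_1((-3, 2)) = -3
  g_2((-3, 2)) = 0
Stationarity residual: grad f(x) + sum_i lambda_i a_i = (-3, -2)
  -> stationarity FAILS
Primal feasibility (all g_i <= 0): OK
Dual feasibility (all lambda_i >= 0): OK
Complementary slackness (lambda_i * g_i(x) = 0 for all i): OK

Verdict: the first failing condition is stationarity -> stat.

stat


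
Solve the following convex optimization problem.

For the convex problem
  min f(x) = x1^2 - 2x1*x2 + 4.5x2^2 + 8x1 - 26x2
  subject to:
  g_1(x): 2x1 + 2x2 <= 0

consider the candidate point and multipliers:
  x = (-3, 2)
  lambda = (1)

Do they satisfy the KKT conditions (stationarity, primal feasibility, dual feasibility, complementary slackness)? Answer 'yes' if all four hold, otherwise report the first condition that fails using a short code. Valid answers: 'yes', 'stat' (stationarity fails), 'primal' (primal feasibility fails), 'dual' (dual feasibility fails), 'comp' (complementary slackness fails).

Gradient of f: grad f(x) = Q x + c = (-2, -2)
Constraint values g_i(x) = a_i^T x - b_i:
  g_1((-3, 2)) = -2
Stationarity residual: grad f(x) + sum_i lambda_i a_i = (0, 0)
  -> stationarity OK
Primal feasibility (all g_i <= 0): OK
Dual feasibility (all lambda_i >= 0): OK
Complementary slackness (lambda_i * g_i(x) = 0 for all i): FAILS

Verdict: the first failing condition is complementary_slackness -> comp.

comp


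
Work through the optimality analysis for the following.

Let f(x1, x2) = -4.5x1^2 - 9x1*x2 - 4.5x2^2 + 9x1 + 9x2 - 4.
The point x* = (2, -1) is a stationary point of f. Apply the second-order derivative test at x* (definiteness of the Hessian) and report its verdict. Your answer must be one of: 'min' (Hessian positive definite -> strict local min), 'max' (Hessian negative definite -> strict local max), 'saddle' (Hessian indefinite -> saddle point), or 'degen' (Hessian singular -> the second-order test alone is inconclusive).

Compute the Hessian H = grad^2 f:
  H = [[-9, -9], [-9, -9]]
Verify stationarity: grad f(x*) = H x* + g = (0, 0).
Eigenvalues of H: -18, 0.
H has a zero eigenvalue (singular; negative semidefinite but not definite), so H is neither positive definite, negative definite, nor indefinite. The second-order test alone is inconclusive -> degen.
(Indeed, f is constant along the null direction of H through x*, so x* is not a strict local extremum.)

degen


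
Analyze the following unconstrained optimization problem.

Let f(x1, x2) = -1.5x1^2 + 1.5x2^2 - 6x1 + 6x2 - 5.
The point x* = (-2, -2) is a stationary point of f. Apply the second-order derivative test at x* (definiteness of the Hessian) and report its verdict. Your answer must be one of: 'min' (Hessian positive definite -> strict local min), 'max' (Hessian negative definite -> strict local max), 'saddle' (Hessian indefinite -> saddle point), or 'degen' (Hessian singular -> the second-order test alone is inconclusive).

Compute the Hessian H = grad^2 f:
  H = [[-3, 0], [0, 3]]
Verify stationarity: grad f(x*) = H x* + g = (0, 0).
Eigenvalues of H: -3, 3.
Eigenvalues have mixed signs, so H is indefinite -> x* is a saddle point.

saddle


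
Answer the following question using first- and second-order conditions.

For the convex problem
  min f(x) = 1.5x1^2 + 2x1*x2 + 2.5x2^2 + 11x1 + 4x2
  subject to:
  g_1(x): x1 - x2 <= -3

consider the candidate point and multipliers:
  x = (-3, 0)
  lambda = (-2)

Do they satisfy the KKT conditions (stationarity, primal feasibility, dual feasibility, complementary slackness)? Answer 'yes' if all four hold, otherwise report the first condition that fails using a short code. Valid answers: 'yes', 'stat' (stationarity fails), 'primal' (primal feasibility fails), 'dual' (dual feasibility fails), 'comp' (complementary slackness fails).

Gradient of f: grad f(x) = Q x + c = (2, -2)
Constraint values g_i(x) = a_i^T x - b_i:
  g_1((-3, 0)) = 0
Stationarity residual: grad f(x) + sum_i lambda_i a_i = (0, 0)
  -> stationarity OK
Primal feasibility (all g_i <= 0): OK
Dual feasibility (all lambda_i >= 0): FAILS
Complementary slackness (lambda_i * g_i(x) = 0 for all i): OK

Verdict: the first failing condition is dual_feasibility -> dual.

dual


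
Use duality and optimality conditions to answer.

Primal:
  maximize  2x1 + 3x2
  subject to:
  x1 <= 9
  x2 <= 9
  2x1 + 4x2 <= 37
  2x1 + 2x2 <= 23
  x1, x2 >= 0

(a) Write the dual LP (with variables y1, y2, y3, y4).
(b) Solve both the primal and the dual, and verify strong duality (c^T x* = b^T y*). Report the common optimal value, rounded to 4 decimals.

The standard primal-dual pair for 'max c^T x s.t. A x <= b, x >= 0' is:
  Dual:  min b^T y  s.t.  A^T y >= c,  y >= 0.

So the dual LP is:
  minimize  9y1 + 9y2 + 37y3 + 23y4
  subject to:
    y1 + 2y3 + 2y4 >= 2
    y2 + 4y3 + 2y4 >= 3
    y1, y2, y3, y4 >= 0

Solving the primal: x* = (4.5, 7).
  primal value c^T x* = 30.
Solving the dual: y* = (0, 0, 0.5, 0.5).
  dual value b^T y* = 30.
Strong duality: c^T x* = b^T y*. Confirmed.

30


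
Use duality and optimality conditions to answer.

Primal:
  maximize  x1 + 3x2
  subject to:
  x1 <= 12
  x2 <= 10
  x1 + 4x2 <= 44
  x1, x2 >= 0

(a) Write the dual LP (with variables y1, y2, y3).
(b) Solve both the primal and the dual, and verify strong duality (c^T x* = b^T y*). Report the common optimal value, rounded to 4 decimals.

The standard primal-dual pair for 'max c^T x s.t. A x <= b, x >= 0' is:
  Dual:  min b^T y  s.t.  A^T y >= c,  y >= 0.

So the dual LP is:
  minimize  12y1 + 10y2 + 44y3
  subject to:
    y1 + y3 >= 1
    y2 + 4y3 >= 3
    y1, y2, y3 >= 0

Solving the primal: x* = (12, 8).
  primal value c^T x* = 36.
Solving the dual: y* = (0.25, 0, 0.75).
  dual value b^T y* = 36.
Strong duality: c^T x* = b^T y*. Confirmed.

36
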